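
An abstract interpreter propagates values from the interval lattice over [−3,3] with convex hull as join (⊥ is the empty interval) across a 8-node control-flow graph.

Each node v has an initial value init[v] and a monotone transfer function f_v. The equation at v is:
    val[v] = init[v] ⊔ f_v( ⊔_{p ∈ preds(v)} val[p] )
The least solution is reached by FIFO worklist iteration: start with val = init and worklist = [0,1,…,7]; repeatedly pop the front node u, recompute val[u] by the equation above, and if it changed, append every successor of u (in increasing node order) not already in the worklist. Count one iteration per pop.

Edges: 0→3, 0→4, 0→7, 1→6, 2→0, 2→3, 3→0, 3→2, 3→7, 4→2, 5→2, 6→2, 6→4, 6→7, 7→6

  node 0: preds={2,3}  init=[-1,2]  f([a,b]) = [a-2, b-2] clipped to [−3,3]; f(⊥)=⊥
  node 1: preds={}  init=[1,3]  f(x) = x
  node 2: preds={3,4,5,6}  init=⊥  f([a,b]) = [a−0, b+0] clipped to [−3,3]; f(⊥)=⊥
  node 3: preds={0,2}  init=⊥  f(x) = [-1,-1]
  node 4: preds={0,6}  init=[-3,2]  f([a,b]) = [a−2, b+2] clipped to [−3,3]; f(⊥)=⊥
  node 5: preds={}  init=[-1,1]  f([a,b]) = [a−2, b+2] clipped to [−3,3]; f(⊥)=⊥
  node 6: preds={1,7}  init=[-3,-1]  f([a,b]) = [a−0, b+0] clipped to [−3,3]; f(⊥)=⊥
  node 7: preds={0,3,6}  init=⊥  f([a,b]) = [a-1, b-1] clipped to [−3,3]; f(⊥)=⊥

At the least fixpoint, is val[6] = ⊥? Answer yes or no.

Trace (15 dequeues):
  [1] u=0 | in ⊥ | out [-1,2] | ==
  [2] u=1 | in ⊥ | out [1,3] | ==
  [3] u=2 | in [-3,2] | out [-3,2] | prev ⊥ | push {0}
  [4] u=3 | in [-3,2] | out [-1,-1] | prev ⊥ | push {2}
  [5] u=4 | in [-3,2] | out [-3,3] | prev [-3,2] | push {}
  [6] u=5 | in ⊥ | out [-1,1] | ==
  [7] u=6 | in [1,3] | out [-3,3] | prev [-3,-1] | push {4}
  [8] u=7 | in [-3,3] | out [-3,2] | prev ⊥ | push {6}
  [9] u=0 | in [-3,2] | out [-3,2] | prev [-1,2] | push {3,7}
  [10] u=2 | in [-3,3] | out [-3,3] | prev [-3,2] | push {0}
  [11] u=4 | in [-3,3] | out [-3,3] | ==
  [12] u=6 | in [-3,3] | out [-3,3] | ==
  [13] u=3 | in [-3,3] | out [-1,-1] | ==
  [14] u=7 | in [-3,3] | out [-3,2] | ==
  [15] u=0 | in [-3,3] | out [-3,2] | ==

Converged values:
  [0] [-3,2]
  [1] [1,3]
  [2] [-3,3]
  [3] [-1,-1]
  [4] [-3,3]
  [5] [-1,1]
  [6] [-3,3]
  [7] [-3,2]

no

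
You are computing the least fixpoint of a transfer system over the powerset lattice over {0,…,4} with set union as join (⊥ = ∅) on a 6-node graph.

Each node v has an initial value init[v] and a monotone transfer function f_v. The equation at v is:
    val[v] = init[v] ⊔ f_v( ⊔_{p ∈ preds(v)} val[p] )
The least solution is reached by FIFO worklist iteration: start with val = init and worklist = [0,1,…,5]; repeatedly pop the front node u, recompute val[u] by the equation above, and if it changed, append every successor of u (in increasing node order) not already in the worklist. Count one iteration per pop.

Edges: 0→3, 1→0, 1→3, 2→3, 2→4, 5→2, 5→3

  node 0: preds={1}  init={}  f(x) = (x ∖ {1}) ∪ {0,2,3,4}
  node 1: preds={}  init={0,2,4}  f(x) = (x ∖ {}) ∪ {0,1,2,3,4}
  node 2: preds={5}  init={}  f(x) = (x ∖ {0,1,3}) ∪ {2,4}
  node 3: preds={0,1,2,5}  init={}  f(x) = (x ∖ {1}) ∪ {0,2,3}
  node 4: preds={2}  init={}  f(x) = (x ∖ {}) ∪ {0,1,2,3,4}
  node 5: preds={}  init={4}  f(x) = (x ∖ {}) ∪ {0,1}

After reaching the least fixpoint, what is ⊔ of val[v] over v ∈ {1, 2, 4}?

Iteration log — 9 steps:
  step 1. node 0  ⊔preds={0,2,4}  new={0,2,3,4}  old={}  +wl: 
  step 2. node 1  ⊔preds={}  new={0,1,2,3,4}  old={0,2,4}  +wl: 0
  step 3. node 2  ⊔preds={4}  new={2,4}  old={}  +wl: 
  step 4. node 3  ⊔preds={0,1,2,3,4}  new={0,2,3,4}  old={}  +wl: 
  step 5. node 4  ⊔preds={2,4}  new={0,1,2,3,4}  old={}  +wl: 
  step 6. node 5  ⊔preds={}  new={0,1,4}  old={4}  +wl: 2,3
  step 7. node 0  ⊔preds={0,1,2,3,4}  new={0,2,3,4}  stable
  step 8. node 2  ⊔preds={0,1,4}  new={2,4}  stable
  step 9. node 3  ⊔preds={0,1,2,3,4}  new={0,2,3,4}  stable

Least fixpoint reached:
  node 0: {0,2,3,4}
  node 1: {0,1,2,3,4}
  node 2: {2,4}
  node 3: {0,2,3,4}
  node 4: {0,1,2,3,4}
  node 5: {0,1,4}

{0,1,2,3,4}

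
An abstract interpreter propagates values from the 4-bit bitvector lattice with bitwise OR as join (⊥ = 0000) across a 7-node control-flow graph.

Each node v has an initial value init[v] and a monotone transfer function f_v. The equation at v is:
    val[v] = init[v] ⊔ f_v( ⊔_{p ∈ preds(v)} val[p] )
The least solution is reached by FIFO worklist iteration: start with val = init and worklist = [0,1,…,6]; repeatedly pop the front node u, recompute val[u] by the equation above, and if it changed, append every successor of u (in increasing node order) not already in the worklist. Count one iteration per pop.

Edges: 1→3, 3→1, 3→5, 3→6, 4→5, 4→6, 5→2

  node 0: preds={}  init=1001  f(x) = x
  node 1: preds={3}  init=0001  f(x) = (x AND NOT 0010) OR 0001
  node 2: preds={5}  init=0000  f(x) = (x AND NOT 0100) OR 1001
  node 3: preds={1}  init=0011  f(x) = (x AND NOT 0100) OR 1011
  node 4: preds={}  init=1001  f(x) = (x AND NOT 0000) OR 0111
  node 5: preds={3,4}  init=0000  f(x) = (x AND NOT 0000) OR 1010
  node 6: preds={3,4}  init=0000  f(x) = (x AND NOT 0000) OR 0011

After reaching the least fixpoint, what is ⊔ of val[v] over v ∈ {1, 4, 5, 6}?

1111

Trace (10 dequeues):
  [1] u=0 | in 0000 | out 1001 | ==
  [2] u=1 | in 0011 | out 0001 | ==
  [3] u=2 | in 0000 | out 1001 | prev 0000 | push {}
  [4] u=3 | in 0001 | out 1011 | prev 0011 | push {1}
  [5] u=4 | in 0000 | out 1111 | prev 1001 | push {}
  [6] u=5 | in 1111 | out 1111 | prev 0000 | push {2}
  [7] u=6 | in 1111 | out 1111 | prev 0000 | push {}
  [8] u=1 | in 1011 | out 1001 | prev 0001 | push {3}
  [9] u=2 | in 1111 | out 1011 | prev 1001 | push {}
  [10] u=3 | in 1001 | out 1011 | ==

Converged values:
  [0] 1001
  [1] 1001
  [2] 1011
  [3] 1011
  [4] 1111
  [5] 1111
  [6] 1111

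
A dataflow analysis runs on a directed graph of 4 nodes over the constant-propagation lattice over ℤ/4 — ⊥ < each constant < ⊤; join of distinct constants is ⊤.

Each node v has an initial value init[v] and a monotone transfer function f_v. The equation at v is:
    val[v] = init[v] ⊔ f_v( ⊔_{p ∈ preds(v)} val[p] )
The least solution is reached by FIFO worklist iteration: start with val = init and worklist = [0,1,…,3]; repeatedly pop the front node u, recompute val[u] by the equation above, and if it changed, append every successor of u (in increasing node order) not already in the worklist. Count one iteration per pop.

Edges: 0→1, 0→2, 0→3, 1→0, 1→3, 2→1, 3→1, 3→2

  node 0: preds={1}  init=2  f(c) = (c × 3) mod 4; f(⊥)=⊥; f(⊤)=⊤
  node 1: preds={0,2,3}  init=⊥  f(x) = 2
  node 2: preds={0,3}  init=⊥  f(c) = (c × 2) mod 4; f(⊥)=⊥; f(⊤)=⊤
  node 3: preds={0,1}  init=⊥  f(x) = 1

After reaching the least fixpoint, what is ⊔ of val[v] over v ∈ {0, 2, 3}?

⊤

Iteration log — 8 steps:
  step 1. node 0  ⊔preds=⊥  new=2  stable
  step 2. node 1  ⊔preds=2  new=2  old=⊥  +wl: 0
  step 3. node 2  ⊔preds=2  new=0  old=⊥  +wl: 1
  step 4. node 3  ⊔preds=2  new=1  old=⊥  +wl: 2
  step 5. node 0  ⊔preds=2  new=2  stable
  step 6. node 1  ⊔preds=⊤  new=2  stable
  step 7. node 2  ⊔preds=⊤  new=⊤  old=0  +wl: 1
  step 8. node 1  ⊔preds=⊤  new=2  stable

Least fixpoint reached:
  node 0: 2
  node 1: 2
  node 2: ⊤
  node 3: 1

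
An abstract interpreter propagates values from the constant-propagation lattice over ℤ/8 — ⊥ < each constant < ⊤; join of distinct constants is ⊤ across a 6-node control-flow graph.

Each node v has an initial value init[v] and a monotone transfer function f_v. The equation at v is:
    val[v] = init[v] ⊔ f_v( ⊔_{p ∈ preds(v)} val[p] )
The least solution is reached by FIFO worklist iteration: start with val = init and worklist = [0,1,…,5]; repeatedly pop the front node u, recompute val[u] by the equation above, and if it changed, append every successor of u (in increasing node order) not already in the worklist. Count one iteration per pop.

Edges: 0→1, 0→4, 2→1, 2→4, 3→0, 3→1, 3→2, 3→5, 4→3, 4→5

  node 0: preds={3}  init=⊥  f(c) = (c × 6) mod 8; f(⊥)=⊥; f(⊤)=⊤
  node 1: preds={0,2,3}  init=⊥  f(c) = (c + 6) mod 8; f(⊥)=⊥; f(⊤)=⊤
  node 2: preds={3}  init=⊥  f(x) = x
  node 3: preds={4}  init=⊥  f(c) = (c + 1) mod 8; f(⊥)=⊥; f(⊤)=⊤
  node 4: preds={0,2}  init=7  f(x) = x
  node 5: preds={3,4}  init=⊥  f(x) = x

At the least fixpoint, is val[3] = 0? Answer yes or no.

Trace (18 dequeues):
  [1] u=0 | in ⊥ | out ⊥ | ==
  [2] u=1 | in ⊥ | out ⊥ | ==
  [3] u=2 | in ⊥ | out ⊥ | ==
  [4] u=3 | in 7 | out 0 | prev ⊥ | push {0,1,2}
  [5] u=4 | in ⊥ | out 7 | ==
  [6] u=5 | in ⊤ | out ⊤ | prev ⊥ | push {}
  [7] u=0 | in 0 | out 0 | prev ⊥ | push {4}
  [8] u=1 | in 0 | out 6 | prev ⊥ | push {}
  [9] u=2 | in 0 | out 0 | prev ⊥ | push {1}
  [10] u=4 | in 0 | out ⊤ | prev 7 | push {3,5}
  [11] u=1 | in 0 | out 6 | ==
  [12] u=3 | in ⊤ | out ⊤ | prev 0 | push {0,1,2}
  [13] u=5 | in ⊤ | out ⊤ | ==
  [14] u=0 | in ⊤ | out ⊤ | prev 0 | push {4}
  [15] u=1 | in ⊤ | out ⊤ | prev 6 | push {}
  [16] u=2 | in ⊤ | out ⊤ | prev 0 | push {1}
  [17] u=4 | in ⊤ | out ⊤ | ==
  [18] u=1 | in ⊤ | out ⊤ | ==

Converged values:
  [0] ⊤
  [1] ⊤
  [2] ⊤
  [3] ⊤
  [4] ⊤
  [5] ⊤

no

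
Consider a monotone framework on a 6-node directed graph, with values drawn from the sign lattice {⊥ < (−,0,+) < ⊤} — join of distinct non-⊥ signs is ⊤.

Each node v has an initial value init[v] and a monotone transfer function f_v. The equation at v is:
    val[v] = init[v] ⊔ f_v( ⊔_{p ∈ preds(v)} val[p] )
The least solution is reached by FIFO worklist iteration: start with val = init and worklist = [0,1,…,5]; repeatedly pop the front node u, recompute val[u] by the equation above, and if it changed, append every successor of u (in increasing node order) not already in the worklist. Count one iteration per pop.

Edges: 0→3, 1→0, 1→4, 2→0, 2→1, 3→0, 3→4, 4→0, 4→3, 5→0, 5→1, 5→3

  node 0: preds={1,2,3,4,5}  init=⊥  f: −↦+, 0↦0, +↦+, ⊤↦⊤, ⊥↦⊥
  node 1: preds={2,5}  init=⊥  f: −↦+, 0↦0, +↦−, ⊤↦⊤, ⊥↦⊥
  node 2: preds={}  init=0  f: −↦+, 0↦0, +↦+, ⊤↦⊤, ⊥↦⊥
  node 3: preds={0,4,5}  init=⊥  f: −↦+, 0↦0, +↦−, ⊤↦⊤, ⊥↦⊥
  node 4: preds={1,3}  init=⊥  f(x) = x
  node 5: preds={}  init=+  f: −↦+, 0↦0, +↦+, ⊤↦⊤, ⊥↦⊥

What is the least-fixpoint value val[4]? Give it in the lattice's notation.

⊤

Worklist (8 pops):
  #1 pop 0: in=⊤ → ⊤ (was ⊥); enqueue []
  #2 pop 1: in=⊤ → ⊤ (was ⊥); enqueue [0]
  #3 pop 2: in=⊥ → 0 (no change)
  #4 pop 3: in=⊤ → ⊤ (was ⊥); enqueue []
  #5 pop 4: in=⊤ → ⊤ (was ⊥); enqueue [3]
  #6 pop 5: in=⊥ → + (no change)
  #7 pop 0: in=⊤ → ⊤ (no change)
  #8 pop 3: in=⊤ → ⊤ (no change)

Fixpoint:
  val[0] = ⊤
  val[1] = ⊤
  val[2] = 0
  val[3] = ⊤
  val[4] = ⊤
  val[5] = +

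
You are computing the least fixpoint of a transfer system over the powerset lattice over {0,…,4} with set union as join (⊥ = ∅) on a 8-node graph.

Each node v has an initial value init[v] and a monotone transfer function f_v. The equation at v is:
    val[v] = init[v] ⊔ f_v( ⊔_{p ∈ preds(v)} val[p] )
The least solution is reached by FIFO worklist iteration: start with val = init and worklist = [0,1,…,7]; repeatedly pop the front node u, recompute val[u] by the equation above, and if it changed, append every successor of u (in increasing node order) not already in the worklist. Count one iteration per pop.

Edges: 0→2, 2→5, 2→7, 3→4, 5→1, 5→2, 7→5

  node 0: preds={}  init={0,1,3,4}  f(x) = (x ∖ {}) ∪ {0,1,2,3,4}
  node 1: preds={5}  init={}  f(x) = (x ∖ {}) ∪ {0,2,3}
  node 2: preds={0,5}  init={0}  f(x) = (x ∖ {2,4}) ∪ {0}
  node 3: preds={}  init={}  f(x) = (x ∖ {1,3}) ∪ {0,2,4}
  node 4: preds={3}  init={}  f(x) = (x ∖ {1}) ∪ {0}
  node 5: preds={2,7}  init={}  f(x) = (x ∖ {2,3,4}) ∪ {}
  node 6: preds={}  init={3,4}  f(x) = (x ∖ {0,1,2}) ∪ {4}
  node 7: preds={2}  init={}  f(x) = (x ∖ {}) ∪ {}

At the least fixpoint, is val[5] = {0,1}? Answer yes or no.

yes

Iteration log — 11 steps:
  step 1. node 0  ⊔preds={}  new={0,1,2,3,4}  old={0,1,3,4}  +wl: 
  step 2. node 1  ⊔preds={}  new={0,2,3}  old={}  +wl: 
  step 3. node 2  ⊔preds={0,1,2,3,4}  new={0,1,3}  old={0}  +wl: 
  step 4. node 3  ⊔preds={}  new={0,2,4}  old={}  +wl: 
  step 5. node 4  ⊔preds={0,2,4}  new={0,2,4}  old={}  +wl: 
  step 6. node 5  ⊔preds={0,1,3}  new={0,1}  old={}  +wl: 1,2
  step 7. node 6  ⊔preds={}  new={3,4}  stable
  step 8. node 7  ⊔preds={0,1,3}  new={0,1,3}  old={}  +wl: 5
  step 9. node 1  ⊔preds={0,1}  new={0,1,2,3}  old={0,2,3}  +wl: 
  step 10. node 2  ⊔preds={0,1,2,3,4}  new={0,1,3}  stable
  step 11. node 5  ⊔preds={0,1,3}  new={0,1}  stable

Least fixpoint reached:
  node 0: {0,1,2,3,4}
  node 1: {0,1,2,3}
  node 2: {0,1,3}
  node 3: {0,2,4}
  node 4: {0,2,4}
  node 5: {0,1}
  node 6: {3,4}
  node 7: {0,1,3}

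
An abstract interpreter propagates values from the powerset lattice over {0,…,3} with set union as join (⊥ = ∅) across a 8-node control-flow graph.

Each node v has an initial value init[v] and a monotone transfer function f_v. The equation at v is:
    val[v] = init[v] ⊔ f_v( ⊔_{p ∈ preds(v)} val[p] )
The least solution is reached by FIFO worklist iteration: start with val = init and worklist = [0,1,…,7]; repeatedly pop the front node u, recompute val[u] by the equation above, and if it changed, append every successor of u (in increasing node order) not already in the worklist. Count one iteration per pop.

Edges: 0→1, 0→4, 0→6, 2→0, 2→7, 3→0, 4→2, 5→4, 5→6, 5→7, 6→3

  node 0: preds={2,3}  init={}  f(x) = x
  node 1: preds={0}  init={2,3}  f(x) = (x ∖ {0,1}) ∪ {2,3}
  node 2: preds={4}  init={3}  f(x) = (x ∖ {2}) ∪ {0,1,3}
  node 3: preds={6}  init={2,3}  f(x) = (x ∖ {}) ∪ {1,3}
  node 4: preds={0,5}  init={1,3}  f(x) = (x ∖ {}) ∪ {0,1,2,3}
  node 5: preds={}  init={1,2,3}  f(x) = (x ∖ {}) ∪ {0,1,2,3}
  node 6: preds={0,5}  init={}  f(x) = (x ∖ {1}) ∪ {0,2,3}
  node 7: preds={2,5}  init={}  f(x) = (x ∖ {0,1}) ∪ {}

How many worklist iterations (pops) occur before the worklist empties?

15

Trace (15 dequeues):
  [1] u=0 | in {2,3} | out {2,3} | prev {} | push {}
  [2] u=1 | in {2,3} | out {2,3} | ==
  [3] u=2 | in {1,3} | out {0,1,3} | prev {3} | push {0}
  [4] u=3 | in {} | out {1,2,3} | prev {2,3} | push {}
  [5] u=4 | in {1,2,3} | out {0,1,2,3} | prev {1,3} | push {2}
  [6] u=5 | in {} | out {0,1,2,3} | prev {1,2,3} | push {4}
  [7] u=6 | in {0,1,2,3} | out {0,2,3} | prev {} | push {3}
  [8] u=7 | in {0,1,2,3} | out {2,3} | prev {} | push {}
  [9] u=0 | in {0,1,2,3} | out {0,1,2,3} | prev {2,3} | push {1,6}
  [10] u=2 | in {0,1,2,3} | out {0,1,3} | ==
  [11] u=4 | in {0,1,2,3} | out {0,1,2,3} | ==
  [12] u=3 | in {0,2,3} | out {0,1,2,3} | prev {1,2,3} | push {0}
  [13] u=1 | in {0,1,2,3} | out {2,3} | ==
  [14] u=6 | in {0,1,2,3} | out {0,2,3} | ==
  [15] u=0 | in {0,1,2,3} | out {0,1,2,3} | ==

Converged values:
  [0] {0,1,2,3}
  [1] {2,3}
  [2] {0,1,3}
  [3] {0,1,2,3}
  [4] {0,1,2,3}
  [5] {0,1,2,3}
  [6] {0,2,3}
  [7] {2,3}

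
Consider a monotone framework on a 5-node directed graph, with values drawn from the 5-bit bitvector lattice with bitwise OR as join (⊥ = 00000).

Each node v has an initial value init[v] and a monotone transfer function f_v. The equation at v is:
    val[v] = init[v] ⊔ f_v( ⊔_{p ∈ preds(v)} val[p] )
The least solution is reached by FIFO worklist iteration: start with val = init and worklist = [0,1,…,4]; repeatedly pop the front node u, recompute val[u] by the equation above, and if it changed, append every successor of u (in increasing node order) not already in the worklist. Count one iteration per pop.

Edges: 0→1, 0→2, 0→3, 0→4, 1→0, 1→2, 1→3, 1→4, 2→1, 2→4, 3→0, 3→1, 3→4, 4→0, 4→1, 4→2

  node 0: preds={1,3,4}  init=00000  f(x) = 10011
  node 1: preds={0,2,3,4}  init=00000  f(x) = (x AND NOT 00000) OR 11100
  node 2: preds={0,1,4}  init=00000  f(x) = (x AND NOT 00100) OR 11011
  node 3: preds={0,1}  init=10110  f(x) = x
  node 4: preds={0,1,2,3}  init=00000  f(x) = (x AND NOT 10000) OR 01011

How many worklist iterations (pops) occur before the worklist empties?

Trace (8 dequeues):
  [1] u=0 | in 10110 | out 10011 | prev 00000 | push {}
  [2] u=1 | in 10111 | out 11111 | prev 00000 | push {0}
  [3] u=2 | in 11111 | out 11011 | prev 00000 | push {1}
  [4] u=3 | in 11111 | out 11111 | prev 10110 | push {}
  [5] u=4 | in 11111 | out 01111 | prev 00000 | push {2}
  [6] u=0 | in 11111 | out 10011 | ==
  [7] u=1 | in 11111 | out 11111 | ==
  [8] u=2 | in 11111 | out 11011 | ==

Converged values:
  [0] 10011
  [1] 11111
  [2] 11011
  [3] 11111
  [4] 01111

8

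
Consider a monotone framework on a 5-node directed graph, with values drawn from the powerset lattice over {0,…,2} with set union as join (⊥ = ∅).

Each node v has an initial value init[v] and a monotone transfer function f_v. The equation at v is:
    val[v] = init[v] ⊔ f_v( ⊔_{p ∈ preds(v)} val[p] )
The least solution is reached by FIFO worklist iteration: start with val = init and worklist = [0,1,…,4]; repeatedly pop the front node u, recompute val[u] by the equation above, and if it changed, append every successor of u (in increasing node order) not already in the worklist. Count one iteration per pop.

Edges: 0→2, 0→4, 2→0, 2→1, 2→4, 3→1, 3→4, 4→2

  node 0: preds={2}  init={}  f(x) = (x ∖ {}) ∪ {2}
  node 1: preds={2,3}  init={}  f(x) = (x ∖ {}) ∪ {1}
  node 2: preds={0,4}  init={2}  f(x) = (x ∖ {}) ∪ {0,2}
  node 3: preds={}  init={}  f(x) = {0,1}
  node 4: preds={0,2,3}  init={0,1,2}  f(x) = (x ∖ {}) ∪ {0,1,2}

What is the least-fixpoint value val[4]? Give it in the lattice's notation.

{0,1,2}

Worklist (9 pops):
  #1 pop 0: in={2} → {2} (was {}); enqueue []
  #2 pop 1: in={2} → {1,2} (was {}); enqueue []
  #3 pop 2: in={0,1,2} → {0,1,2} (was {2}); enqueue [0,1]
  #4 pop 3: in={} → {0,1} (was {}); enqueue []
  #5 pop 4: in={0,1,2} → {0,1,2} (no change)
  #6 pop 0: in={0,1,2} → {0,1,2} (was {2}); enqueue [2,4]
  #7 pop 1: in={0,1,2} → {0,1,2} (was {1,2}); enqueue []
  #8 pop 2: in={0,1,2} → {0,1,2} (no change)
  #9 pop 4: in={0,1,2} → {0,1,2} (no change)

Fixpoint:
  val[0] = {0,1,2}
  val[1] = {0,1,2}
  val[2] = {0,1,2}
  val[3] = {0,1}
  val[4] = {0,1,2}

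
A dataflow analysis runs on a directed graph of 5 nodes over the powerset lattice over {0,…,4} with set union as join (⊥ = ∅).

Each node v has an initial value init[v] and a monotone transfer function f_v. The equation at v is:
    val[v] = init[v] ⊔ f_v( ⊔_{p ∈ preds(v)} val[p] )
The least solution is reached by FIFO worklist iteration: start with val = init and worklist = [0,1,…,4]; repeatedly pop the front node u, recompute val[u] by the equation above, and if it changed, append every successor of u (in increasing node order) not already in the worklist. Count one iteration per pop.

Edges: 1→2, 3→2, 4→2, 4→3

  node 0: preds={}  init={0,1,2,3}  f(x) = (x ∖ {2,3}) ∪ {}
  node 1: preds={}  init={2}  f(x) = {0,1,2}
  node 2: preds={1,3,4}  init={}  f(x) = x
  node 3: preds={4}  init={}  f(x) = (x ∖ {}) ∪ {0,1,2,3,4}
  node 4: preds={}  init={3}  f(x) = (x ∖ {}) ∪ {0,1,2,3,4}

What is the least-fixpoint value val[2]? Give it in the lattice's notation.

Trace (7 dequeues):
  [1] u=0 | in {} | out {0,1,2,3} | ==
  [2] u=1 | in {} | out {0,1,2} | prev {2} | push {}
  [3] u=2 | in {0,1,2,3} | out {0,1,2,3} | prev {} | push {}
  [4] u=3 | in {3} | out {0,1,2,3,4} | prev {} | push {2}
  [5] u=4 | in {} | out {0,1,2,3,4} | prev {3} | push {3}
  [6] u=2 | in {0,1,2,3,4} | out {0,1,2,3,4} | prev {0,1,2,3} | push {}
  [7] u=3 | in {0,1,2,3,4} | out {0,1,2,3,4} | ==

Converged values:
  [0] {0,1,2,3}
  [1] {0,1,2}
  [2] {0,1,2,3,4}
  [3] {0,1,2,3,4}
  [4] {0,1,2,3,4}

{0,1,2,3,4}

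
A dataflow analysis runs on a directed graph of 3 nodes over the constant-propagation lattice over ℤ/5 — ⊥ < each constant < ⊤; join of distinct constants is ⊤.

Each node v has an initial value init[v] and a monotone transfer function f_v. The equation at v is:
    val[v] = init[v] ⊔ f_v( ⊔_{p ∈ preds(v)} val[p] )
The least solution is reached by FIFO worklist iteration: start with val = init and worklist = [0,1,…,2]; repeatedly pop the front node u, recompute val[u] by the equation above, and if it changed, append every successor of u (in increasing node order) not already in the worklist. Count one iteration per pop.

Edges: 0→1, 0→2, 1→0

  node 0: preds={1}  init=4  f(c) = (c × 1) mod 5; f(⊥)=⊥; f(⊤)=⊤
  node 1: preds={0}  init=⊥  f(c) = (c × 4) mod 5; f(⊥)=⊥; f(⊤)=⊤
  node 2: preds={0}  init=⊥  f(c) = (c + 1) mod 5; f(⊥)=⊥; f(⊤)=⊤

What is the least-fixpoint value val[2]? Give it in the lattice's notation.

⊤

Worklist (7 pops):
  #1 pop 0: in=⊥ → 4 (no change)
  #2 pop 1: in=4 → 1 (was ⊥); enqueue [0]
  #3 pop 2: in=4 → 0 (was ⊥); enqueue []
  #4 pop 0: in=1 → ⊤ (was 4); enqueue [1,2]
  #5 pop 1: in=⊤ → ⊤ (was 1); enqueue [0]
  #6 pop 2: in=⊤ → ⊤ (was 0); enqueue []
  #7 pop 0: in=⊤ → ⊤ (no change)

Fixpoint:
  val[0] = ⊤
  val[1] = ⊤
  val[2] = ⊤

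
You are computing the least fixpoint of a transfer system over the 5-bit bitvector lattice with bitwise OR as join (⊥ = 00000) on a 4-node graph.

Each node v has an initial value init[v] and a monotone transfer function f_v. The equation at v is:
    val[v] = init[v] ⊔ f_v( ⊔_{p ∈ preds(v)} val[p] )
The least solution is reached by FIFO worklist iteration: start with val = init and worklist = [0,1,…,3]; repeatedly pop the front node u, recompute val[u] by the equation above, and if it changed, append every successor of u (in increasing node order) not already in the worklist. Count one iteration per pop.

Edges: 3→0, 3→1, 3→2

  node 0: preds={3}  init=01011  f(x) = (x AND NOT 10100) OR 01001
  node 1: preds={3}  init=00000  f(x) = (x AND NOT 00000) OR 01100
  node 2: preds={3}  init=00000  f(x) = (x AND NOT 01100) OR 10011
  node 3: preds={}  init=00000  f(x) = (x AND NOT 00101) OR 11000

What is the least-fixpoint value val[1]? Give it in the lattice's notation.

11100

Worklist (7 pops):
  #1 pop 0: in=00000 → 01011 (no change)
  #2 pop 1: in=00000 → 01100 (was 00000); enqueue []
  #3 pop 2: in=00000 → 10011 (was 00000); enqueue []
  #4 pop 3: in=00000 → 11000 (was 00000); enqueue [0,1,2]
  #5 pop 0: in=11000 → 01011 (no change)
  #6 pop 1: in=11000 → 11100 (was 01100); enqueue []
  #7 pop 2: in=11000 → 10011 (no change)

Fixpoint:
  val[0] = 01011
  val[1] = 11100
  val[2] = 10011
  val[3] = 11000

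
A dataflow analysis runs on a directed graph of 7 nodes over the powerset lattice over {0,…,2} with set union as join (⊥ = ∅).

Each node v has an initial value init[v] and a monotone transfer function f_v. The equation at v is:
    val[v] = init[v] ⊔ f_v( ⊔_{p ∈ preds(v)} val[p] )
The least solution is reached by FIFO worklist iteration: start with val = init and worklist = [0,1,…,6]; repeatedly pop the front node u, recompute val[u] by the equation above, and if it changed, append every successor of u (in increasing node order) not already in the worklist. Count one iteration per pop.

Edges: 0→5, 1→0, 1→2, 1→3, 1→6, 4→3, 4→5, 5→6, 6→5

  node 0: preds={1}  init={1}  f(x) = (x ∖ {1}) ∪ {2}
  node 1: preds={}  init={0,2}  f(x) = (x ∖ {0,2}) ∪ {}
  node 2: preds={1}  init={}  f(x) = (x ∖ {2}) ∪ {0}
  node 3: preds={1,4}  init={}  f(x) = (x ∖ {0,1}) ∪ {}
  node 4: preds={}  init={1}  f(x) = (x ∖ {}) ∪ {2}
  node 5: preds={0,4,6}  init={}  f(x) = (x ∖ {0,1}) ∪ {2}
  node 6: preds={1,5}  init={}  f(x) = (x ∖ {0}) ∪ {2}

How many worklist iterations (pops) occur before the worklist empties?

9

Trace (9 dequeues):
  [1] u=0 | in {0,2} | out {0,1,2} | prev {1} | push {}
  [2] u=1 | in {} | out {0,2} | ==
  [3] u=2 | in {0,2} | out {0} | prev {} | push {}
  [4] u=3 | in {0,1,2} | out {2} | prev {} | push {}
  [5] u=4 | in {} | out {1,2} | prev {1} | push {3}
  [6] u=5 | in {0,1,2} | out {2} | prev {} | push {}
  [7] u=6 | in {0,2} | out {2} | prev {} | push {5}
  [8] u=3 | in {0,1,2} | out {2} | ==
  [9] u=5 | in {0,1,2} | out {2} | ==

Converged values:
  [0] {0,1,2}
  [1] {0,2}
  [2] {0}
  [3] {2}
  [4] {1,2}
  [5] {2}
  [6] {2}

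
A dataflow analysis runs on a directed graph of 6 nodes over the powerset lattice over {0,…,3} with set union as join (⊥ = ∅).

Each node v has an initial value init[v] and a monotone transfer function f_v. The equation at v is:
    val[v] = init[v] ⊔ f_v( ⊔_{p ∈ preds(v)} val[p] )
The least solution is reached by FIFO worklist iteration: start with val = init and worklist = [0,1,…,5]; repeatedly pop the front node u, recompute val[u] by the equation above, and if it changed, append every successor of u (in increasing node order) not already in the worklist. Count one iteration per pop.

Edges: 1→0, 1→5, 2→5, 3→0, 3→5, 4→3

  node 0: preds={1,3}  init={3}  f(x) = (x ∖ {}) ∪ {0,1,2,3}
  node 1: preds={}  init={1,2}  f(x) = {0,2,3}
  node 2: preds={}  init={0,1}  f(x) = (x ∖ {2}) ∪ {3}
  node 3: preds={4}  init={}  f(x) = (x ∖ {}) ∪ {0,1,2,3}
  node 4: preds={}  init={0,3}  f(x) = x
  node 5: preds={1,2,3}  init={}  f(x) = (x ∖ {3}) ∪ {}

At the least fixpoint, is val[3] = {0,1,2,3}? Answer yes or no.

yes

Trace (7 dequeues):
  [1] u=0 | in {1,2} | out {0,1,2,3} | prev {3} | push {}
  [2] u=1 | in {} | out {0,1,2,3} | prev {1,2} | push {0}
  [3] u=2 | in {} | out {0,1,3} | prev {0,1} | push {}
  [4] u=3 | in {0,3} | out {0,1,2,3} | prev {} | push {}
  [5] u=4 | in {} | out {0,3} | ==
  [6] u=5 | in {0,1,2,3} | out {0,1,2} | prev {} | push {}
  [7] u=0 | in {0,1,2,3} | out {0,1,2,3} | ==

Converged values:
  [0] {0,1,2,3}
  [1] {0,1,2,3}
  [2] {0,1,3}
  [3] {0,1,2,3}
  [4] {0,3}
  [5] {0,1,2}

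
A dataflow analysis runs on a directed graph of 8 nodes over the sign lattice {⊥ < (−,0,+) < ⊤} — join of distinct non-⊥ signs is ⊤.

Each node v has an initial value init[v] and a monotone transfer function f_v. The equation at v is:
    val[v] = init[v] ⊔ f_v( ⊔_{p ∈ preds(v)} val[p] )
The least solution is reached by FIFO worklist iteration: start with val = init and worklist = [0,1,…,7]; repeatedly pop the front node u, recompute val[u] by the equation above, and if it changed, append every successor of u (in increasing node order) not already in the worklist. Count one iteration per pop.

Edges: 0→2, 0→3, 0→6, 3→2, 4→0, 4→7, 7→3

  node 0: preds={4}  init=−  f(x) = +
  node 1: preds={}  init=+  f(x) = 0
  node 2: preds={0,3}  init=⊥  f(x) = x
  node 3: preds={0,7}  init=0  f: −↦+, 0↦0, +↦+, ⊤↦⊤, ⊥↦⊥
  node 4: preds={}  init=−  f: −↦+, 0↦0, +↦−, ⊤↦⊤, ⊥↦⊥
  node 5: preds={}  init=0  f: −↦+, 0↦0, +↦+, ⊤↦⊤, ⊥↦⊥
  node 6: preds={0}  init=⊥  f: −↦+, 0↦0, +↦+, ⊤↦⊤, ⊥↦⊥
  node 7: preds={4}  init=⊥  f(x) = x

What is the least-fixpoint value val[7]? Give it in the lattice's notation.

−

Iteration log — 10 steps:
  step 1. node 0  ⊔preds=−  new=⊤  old=−  +wl: 
  step 2. node 1  ⊔preds=⊥  new=⊤  old=+  +wl: 
  step 3. node 2  ⊔preds=⊤  new=⊤  old=⊥  +wl: 
  step 4. node 3  ⊔preds=⊤  new=⊤  old=0  +wl: 2
  step 5. node 4  ⊔preds=⊥  new=−  stable
  step 6. node 5  ⊔preds=⊥  new=0  stable
  step 7. node 6  ⊔preds=⊤  new=⊤  old=⊥  +wl: 
  step 8. node 7  ⊔preds=−  new=−  old=⊥  +wl: 3
  step 9. node 2  ⊔preds=⊤  new=⊤  stable
  step 10. node 3  ⊔preds=⊤  new=⊤  stable

Least fixpoint reached:
  node 0: ⊤
  node 1: ⊤
  node 2: ⊤
  node 3: ⊤
  node 4: −
  node 5: 0
  node 6: ⊤
  node 7: −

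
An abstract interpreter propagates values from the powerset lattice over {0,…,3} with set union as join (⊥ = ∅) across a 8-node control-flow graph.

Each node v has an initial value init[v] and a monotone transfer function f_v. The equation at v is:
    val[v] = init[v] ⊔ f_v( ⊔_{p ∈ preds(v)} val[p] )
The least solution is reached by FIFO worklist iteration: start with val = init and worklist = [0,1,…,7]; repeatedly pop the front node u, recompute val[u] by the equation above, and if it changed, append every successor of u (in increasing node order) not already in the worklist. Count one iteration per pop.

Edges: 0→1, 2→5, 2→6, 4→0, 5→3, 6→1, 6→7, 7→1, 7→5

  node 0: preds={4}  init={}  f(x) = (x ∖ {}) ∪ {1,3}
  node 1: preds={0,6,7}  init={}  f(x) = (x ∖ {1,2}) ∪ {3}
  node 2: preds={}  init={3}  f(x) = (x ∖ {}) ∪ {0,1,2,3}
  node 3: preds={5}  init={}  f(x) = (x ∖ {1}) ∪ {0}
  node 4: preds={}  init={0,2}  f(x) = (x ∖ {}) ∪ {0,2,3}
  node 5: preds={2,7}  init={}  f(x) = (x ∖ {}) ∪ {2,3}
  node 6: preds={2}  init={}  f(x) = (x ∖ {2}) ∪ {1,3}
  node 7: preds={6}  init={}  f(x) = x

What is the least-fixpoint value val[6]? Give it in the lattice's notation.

Trace (12 dequeues):
  [1] u=0 | in {0,2} | out {0,1,2,3} | prev {} | push {}
  [2] u=1 | in {0,1,2,3} | out {0,3} | prev {} | push {}
  [3] u=2 | in {} | out {0,1,2,3} | prev {3} | push {}
  [4] u=3 | in {} | out {0} | prev {} | push {}
  [5] u=4 | in {} | out {0,2,3} | prev {0,2} | push {0}
  [6] u=5 | in {0,1,2,3} | out {0,1,2,3} | prev {} | push {3}
  [7] u=6 | in {0,1,2,3} | out {0,1,3} | prev {} | push {1}
  [8] u=7 | in {0,1,3} | out {0,1,3} | prev {} | push {5}
  [9] u=0 | in {0,2,3} | out {0,1,2,3} | ==
  [10] u=3 | in {0,1,2,3} | out {0,2,3} | prev {0} | push {}
  [11] u=1 | in {0,1,2,3} | out {0,3} | ==
  [12] u=5 | in {0,1,2,3} | out {0,1,2,3} | ==

Converged values:
  [0] {0,1,2,3}
  [1] {0,3}
  [2] {0,1,2,3}
  [3] {0,2,3}
  [4] {0,2,3}
  [5] {0,1,2,3}
  [6] {0,1,3}
  [7] {0,1,3}

{0,1,3}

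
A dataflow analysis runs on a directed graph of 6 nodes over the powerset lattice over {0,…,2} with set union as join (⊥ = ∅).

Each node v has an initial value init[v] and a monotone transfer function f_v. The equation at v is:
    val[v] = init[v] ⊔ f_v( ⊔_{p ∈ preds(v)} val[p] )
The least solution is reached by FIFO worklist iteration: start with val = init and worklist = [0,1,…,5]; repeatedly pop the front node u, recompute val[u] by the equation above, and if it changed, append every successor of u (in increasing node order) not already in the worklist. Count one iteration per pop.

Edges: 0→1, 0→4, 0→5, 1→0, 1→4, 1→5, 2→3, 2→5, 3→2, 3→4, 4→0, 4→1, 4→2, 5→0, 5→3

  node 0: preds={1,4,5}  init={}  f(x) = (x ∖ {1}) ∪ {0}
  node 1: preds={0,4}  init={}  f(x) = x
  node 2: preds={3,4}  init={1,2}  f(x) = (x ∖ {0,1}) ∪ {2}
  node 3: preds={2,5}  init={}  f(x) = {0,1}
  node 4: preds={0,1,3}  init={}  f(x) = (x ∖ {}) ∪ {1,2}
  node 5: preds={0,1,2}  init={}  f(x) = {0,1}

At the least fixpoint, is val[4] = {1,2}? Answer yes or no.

no

Iteration log — 13 steps:
  step 1. node 0  ⊔preds={}  new={0}  old={}  +wl: 
  step 2. node 1  ⊔preds={0}  new={0}  old={}  +wl: 0
  step 3. node 2  ⊔preds={}  new={1,2}  stable
  step 4. node 3  ⊔preds={1,2}  new={0,1}  old={}  +wl: 2
  step 5. node 4  ⊔preds={0,1}  new={0,1,2}  old={}  +wl: 1
  step 6. node 5  ⊔preds={0,1,2}  new={0,1}  old={}  +wl: 3
  step 7. node 0  ⊔preds={0,1,2}  new={0,2}  old={0}  +wl: 4,5
  step 8. node 2  ⊔preds={0,1,2}  new={1,2}  stable
  step 9. node 1  ⊔preds={0,1,2}  new={0,1,2}  old={0}  +wl: 0
  step 10. node 3  ⊔preds={0,1,2}  new={0,1}  stable
  step 11. node 4  ⊔preds={0,1,2}  new={0,1,2}  stable
  step 12. node 5  ⊔preds={0,1,2}  new={0,1}  stable
  step 13. node 0  ⊔preds={0,1,2}  new={0,2}  stable

Least fixpoint reached:
  node 0: {0,2}
  node 1: {0,1,2}
  node 2: {1,2}
  node 3: {0,1}
  node 4: {0,1,2}
  node 5: {0,1}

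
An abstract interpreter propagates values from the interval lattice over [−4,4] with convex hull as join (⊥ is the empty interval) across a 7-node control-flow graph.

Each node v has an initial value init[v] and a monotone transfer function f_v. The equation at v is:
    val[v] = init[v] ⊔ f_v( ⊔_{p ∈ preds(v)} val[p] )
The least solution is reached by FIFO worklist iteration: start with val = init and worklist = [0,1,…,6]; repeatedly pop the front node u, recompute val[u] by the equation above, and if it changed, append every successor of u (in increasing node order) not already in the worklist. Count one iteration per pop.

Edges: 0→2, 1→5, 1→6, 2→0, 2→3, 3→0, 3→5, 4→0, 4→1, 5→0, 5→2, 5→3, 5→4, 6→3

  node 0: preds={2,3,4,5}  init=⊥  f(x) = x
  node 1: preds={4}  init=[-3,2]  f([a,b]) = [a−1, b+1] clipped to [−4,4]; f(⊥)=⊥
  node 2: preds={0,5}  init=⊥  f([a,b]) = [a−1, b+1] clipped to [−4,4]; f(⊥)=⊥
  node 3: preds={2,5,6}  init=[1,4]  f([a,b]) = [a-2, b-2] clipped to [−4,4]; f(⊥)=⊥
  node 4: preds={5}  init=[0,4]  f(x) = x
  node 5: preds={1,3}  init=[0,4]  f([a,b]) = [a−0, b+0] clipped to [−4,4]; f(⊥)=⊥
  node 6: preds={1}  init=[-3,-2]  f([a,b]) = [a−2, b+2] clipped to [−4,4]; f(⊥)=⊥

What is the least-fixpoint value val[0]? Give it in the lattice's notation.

[-4,4]

Iteration log — 15 steps:
  step 1. node 0  ⊔preds=[0,4]  new=[0,4]  old=⊥  +wl: 
  step 2. node 1  ⊔preds=[0,4]  new=[-3,4]  old=[-3,2]  +wl: 
  step 3. node 2  ⊔preds=[0,4]  new=[-1,4]  old=⊥  +wl: 0
  step 4. node 3  ⊔preds=[-3,4]  new=[-4,4]  old=[1,4]  +wl: 
  step 5. node 4  ⊔preds=[0,4]  new=[0,4]  stable
  step 6. node 5  ⊔preds=[-4,4]  new=[-4,4]  old=[0,4]  +wl: 2,3,4
  step 7. node 6  ⊔preds=[-3,4]  new=[-4,4]  old=[-3,-2]  +wl: 
  step 8. node 0  ⊔preds=[-4,4]  new=[-4,4]  old=[0,4]  +wl: 
  step 9. node 2  ⊔preds=[-4,4]  new=[-4,4]  old=[-1,4]  +wl: 0
  step 10. node 3  ⊔preds=[-4,4]  new=[-4,4]  stable
  step 11. node 4  ⊔preds=[-4,4]  new=[-4,4]  old=[0,4]  +wl: 1
  step 12. node 0  ⊔preds=[-4,4]  new=[-4,4]  stable
  step 13. node 1  ⊔preds=[-4,4]  new=[-4,4]  old=[-3,4]  +wl: 5,6
  step 14. node 5  ⊔preds=[-4,4]  new=[-4,4]  stable
  step 15. node 6  ⊔preds=[-4,4]  new=[-4,4]  stable

Least fixpoint reached:
  node 0: [-4,4]
  node 1: [-4,4]
  node 2: [-4,4]
  node 3: [-4,4]
  node 4: [-4,4]
  node 5: [-4,4]
  node 6: [-4,4]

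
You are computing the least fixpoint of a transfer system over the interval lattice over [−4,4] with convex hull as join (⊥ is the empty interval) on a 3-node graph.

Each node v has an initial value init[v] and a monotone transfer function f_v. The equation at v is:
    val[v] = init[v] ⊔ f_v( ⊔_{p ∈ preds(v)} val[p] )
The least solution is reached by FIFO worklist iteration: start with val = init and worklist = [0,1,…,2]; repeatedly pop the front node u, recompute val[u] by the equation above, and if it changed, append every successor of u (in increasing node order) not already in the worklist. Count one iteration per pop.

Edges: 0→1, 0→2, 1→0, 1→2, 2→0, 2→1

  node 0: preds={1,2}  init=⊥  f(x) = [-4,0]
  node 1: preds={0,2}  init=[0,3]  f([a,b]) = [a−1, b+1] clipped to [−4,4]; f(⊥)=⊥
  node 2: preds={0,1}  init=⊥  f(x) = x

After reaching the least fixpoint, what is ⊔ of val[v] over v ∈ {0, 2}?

Trace (9 dequeues):
  [1] u=0 | in [0,3] | out [-4,0] | prev ⊥ | push {}
  [2] u=1 | in [-4,0] | out [-4,3] | prev [0,3] | push {0}
  [3] u=2 | in [-4,3] | out [-4,3] | prev ⊥ | push {1}
  [4] u=0 | in [-4,3] | out [-4,0] | ==
  [5] u=1 | in [-4,3] | out [-4,4] | prev [-4,3] | push {0,2}
  [6] u=0 | in [-4,4] | out [-4,0] | ==
  [7] u=2 | in [-4,4] | out [-4,4] | prev [-4,3] | push {0,1}
  [8] u=0 | in [-4,4] | out [-4,0] | ==
  [9] u=1 | in [-4,4] | out [-4,4] | ==

Converged values:
  [0] [-4,0]
  [1] [-4,4]
  [2] [-4,4]

[-4,4]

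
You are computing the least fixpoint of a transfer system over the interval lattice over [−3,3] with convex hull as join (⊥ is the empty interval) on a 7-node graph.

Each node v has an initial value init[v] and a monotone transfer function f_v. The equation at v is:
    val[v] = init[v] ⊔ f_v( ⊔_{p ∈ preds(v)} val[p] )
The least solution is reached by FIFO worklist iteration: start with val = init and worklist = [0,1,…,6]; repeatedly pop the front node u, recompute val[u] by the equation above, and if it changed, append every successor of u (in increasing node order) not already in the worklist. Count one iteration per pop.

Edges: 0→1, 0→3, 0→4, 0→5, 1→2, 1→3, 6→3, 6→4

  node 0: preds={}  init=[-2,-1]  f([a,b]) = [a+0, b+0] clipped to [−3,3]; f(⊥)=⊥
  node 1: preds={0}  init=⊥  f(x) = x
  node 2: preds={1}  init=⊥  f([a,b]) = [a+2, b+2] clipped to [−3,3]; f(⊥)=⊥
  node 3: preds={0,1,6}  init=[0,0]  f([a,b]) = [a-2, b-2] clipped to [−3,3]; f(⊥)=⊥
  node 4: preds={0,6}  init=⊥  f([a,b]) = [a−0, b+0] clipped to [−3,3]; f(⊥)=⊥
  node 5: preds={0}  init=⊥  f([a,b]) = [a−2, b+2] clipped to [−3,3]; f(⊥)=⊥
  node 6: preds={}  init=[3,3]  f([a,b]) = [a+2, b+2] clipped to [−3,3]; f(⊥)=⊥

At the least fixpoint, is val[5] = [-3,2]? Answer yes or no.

no

Worklist (7 pops):
  #1 pop 0: in=⊥ → [-2,-1] (no change)
  #2 pop 1: in=[-2,-1] → [-2,-1] (was ⊥); enqueue []
  #3 pop 2: in=[-2,-1] → [0,1] (was ⊥); enqueue []
  #4 pop 3: in=[-2,3] → [-3,1] (was [0,0]); enqueue []
  #5 pop 4: in=[-2,3] → [-2,3] (was ⊥); enqueue []
  #6 pop 5: in=[-2,-1] → [-3,1] (was ⊥); enqueue []
  #7 pop 6: in=⊥ → [3,3] (no change)

Fixpoint:
  val[0] = [-2,-1]
  val[1] = [-2,-1]
  val[2] = [0,1]
  val[3] = [-3,1]
  val[4] = [-2,3]
  val[5] = [-3,1]
  val[6] = [3,3]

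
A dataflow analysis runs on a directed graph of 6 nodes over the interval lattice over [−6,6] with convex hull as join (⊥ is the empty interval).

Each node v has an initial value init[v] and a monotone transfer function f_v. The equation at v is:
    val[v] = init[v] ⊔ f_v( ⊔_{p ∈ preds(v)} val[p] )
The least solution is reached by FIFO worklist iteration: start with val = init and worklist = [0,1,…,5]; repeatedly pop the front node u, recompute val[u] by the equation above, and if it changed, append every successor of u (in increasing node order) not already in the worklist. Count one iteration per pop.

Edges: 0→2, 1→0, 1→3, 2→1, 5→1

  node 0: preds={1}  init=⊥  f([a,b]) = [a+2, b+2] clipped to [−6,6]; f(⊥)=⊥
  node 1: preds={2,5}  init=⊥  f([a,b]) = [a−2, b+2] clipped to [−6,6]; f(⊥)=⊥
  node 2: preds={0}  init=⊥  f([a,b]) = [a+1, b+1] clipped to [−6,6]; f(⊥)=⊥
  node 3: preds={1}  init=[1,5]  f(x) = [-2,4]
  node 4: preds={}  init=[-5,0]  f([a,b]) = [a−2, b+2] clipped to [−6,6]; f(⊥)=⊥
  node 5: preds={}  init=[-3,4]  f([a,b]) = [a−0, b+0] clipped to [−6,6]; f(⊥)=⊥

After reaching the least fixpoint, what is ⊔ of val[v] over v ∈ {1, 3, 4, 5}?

[-5,6]

Iteration log — 9 steps:
  step 1. node 0  ⊔preds=⊥  new=⊥  stable
  step 2. node 1  ⊔preds=[-3,4]  new=[-5,6]  old=⊥  +wl: 0
  step 3. node 2  ⊔preds=⊥  new=⊥  stable
  step 4. node 3  ⊔preds=[-5,6]  new=[-2,5]  old=[1,5]  +wl: 
  step 5. node 4  ⊔preds=⊥  new=[-5,0]  stable
  step 6. node 5  ⊔preds=⊥  new=[-3,4]  stable
  step 7. node 0  ⊔preds=[-5,6]  new=[-3,6]  old=⊥  +wl: 2
  step 8. node 2  ⊔preds=[-3,6]  new=[-2,6]  old=⊥  +wl: 1
  step 9. node 1  ⊔preds=[-3,6]  new=[-5,6]  stable

Least fixpoint reached:
  node 0: [-3,6]
  node 1: [-5,6]
  node 2: [-2,6]
  node 3: [-2,5]
  node 4: [-5,0]
  node 5: [-3,4]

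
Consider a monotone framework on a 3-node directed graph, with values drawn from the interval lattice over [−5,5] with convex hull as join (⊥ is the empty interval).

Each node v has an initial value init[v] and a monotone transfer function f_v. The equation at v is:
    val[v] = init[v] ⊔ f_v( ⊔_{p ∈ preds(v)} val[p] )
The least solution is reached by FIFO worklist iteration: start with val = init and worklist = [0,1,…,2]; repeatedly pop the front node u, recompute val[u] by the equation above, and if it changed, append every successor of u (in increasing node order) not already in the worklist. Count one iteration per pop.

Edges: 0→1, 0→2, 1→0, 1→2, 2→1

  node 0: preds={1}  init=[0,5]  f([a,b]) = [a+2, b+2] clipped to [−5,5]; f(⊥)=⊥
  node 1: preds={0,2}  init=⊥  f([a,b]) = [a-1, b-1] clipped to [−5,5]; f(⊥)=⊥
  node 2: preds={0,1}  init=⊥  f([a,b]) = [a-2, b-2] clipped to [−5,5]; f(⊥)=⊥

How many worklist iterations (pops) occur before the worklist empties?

11

Iteration log — 11 steps:
  step 1. node 0  ⊔preds=⊥  new=[0,5]  stable
  step 2. node 1  ⊔preds=[0,5]  new=[-1,4]  old=⊥  +wl: 0
  step 3. node 2  ⊔preds=[-1,5]  new=[-3,3]  old=⊥  +wl: 1
  step 4. node 0  ⊔preds=[-1,4]  new=[0,5]  stable
  step 5. node 1  ⊔preds=[-3,5]  new=[-4,4]  old=[-1,4]  +wl: 0,2
  step 6. node 0  ⊔preds=[-4,4]  new=[-2,5]  old=[0,5]  +wl: 1
  step 7. node 2  ⊔preds=[-4,5]  new=[-5,3]  old=[-3,3]  +wl: 
  step 8. node 1  ⊔preds=[-5,5]  new=[-5,4]  old=[-4,4]  +wl: 0,2
  step 9. node 0  ⊔preds=[-5,4]  new=[-3,5]  old=[-2,5]  +wl: 1
  step 10. node 2  ⊔preds=[-5,5]  new=[-5,3]  stable
  step 11. node 1  ⊔preds=[-5,5]  new=[-5,4]  stable

Least fixpoint reached:
  node 0: [-3,5]
  node 1: [-5,4]
  node 2: [-5,3]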